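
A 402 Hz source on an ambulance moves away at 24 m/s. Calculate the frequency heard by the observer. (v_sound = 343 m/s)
f_obs = f·v/(v + v_s) = 375.7 Hz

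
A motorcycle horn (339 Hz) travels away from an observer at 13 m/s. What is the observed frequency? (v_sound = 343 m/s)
f_obs = f·v/(v + v_s) = 326.6 Hz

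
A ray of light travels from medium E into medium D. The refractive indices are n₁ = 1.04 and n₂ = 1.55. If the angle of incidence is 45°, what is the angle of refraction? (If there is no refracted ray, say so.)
sin θ₂ = (n₁/n₂)·sin θ₁ = 0.4744 → θ₂ = 28.32°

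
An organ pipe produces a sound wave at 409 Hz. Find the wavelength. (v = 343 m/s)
λ = v/f = 0.8386 m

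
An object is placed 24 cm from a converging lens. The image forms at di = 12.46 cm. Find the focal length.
1/f = 1/do + 1/di → f = 8.202 cm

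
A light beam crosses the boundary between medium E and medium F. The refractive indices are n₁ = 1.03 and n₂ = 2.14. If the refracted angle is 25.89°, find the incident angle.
sin θ₁ = (n₂/n₁)·sin θ₂ → θ₁ = 65.12°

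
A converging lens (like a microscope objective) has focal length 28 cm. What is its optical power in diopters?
P = 1/f = 3.571 D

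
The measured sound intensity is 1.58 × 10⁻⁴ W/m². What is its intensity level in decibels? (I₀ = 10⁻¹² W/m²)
β = 10·log₁₀(I/I₀) = 81.99 dB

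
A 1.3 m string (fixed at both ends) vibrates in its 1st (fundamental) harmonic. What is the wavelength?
λₙ = 2L/n = 2.6 m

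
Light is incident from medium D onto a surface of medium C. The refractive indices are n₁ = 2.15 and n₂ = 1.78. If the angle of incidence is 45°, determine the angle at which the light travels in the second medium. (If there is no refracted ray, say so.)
sin θ₂ = (n₁/n₂)·sin θ₁ = 0.8541 → θ₂ = 58.66°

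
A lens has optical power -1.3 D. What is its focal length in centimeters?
f = 1/P = -76.92 cm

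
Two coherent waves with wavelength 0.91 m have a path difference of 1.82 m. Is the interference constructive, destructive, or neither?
constructive — path difference = 2λ, a whole number of wavelengths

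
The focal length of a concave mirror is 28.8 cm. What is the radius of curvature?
R = 2|f| = 57.6 cm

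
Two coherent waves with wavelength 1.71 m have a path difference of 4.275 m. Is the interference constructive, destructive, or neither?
destructive — path difference = 2.5λ, an odd multiple of λ/2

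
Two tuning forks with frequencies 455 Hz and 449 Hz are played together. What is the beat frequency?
6 Hz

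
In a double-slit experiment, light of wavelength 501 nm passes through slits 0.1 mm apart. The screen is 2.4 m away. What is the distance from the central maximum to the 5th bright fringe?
y = mλL/d = 60.12 mm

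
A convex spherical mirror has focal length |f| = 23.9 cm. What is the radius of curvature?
R = 2|f| = 47.8 cm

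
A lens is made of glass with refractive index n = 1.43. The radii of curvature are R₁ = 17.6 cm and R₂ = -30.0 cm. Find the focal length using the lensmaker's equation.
1/f = (n − 1)(1/R₁ − 1/R₂) → f = 25.8 cm (converging lens)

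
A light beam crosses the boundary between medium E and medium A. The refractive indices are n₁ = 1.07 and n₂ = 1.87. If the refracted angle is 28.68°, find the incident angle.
sin θ₁ = (n₂/n₁)·sin θ₂ → θ₁ = 57.01°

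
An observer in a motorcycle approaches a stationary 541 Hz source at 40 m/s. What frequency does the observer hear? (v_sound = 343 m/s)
f_obs = f·(v + v_o)/v = 604.1 Hz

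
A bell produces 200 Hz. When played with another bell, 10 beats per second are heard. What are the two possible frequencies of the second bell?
f₂ = 200 ± 10 Hz → 210 Hz or 190 Hz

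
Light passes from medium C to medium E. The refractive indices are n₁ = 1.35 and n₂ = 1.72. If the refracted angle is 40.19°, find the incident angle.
sin θ₁ = (n₂/n₁)·sin θ₂ → θ₁ = 55.3°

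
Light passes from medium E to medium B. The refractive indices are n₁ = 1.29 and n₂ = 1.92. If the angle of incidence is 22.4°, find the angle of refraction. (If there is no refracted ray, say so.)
sin θ₂ = (n₁/n₂)·sin θ₁ = 0.256 → θ₂ = 14.83°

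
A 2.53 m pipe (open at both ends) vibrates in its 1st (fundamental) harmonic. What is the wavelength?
λₙ = 2L/n = 5.06 m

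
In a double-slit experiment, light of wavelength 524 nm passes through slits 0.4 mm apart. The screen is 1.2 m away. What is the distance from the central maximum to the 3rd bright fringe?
y = mλL/d = 4.716 mm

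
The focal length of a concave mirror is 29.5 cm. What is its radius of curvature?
R = 2|f| = 59 cm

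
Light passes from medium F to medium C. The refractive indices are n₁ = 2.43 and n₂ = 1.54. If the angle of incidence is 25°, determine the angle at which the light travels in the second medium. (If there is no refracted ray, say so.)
sin θ₂ = (n₁/n₂)·sin θ₁ = 0.6669 → θ₂ = 41.83°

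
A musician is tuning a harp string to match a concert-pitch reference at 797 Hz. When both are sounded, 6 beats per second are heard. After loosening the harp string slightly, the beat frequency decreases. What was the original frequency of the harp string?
803 Hz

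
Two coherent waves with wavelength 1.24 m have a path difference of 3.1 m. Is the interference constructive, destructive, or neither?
destructive — path difference = 2.5λ, an odd multiple of λ/2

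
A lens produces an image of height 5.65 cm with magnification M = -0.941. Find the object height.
ho = |hi|/|M| = 6.004 cm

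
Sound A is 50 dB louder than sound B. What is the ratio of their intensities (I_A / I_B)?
I_A/I_B = 10^(Δβ/10) = 100000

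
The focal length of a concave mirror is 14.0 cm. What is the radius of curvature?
R = 2|f| = 28 cm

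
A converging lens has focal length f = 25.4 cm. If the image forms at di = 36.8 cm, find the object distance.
1/do = 1/f − 1/di → do = 81.99 cm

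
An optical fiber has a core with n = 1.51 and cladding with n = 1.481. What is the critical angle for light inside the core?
θc = arcsin(n_cladding/n_core) = 78.75°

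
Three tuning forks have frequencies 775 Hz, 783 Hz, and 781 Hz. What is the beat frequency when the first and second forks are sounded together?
8 Hz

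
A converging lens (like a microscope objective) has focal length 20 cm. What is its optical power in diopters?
P = 1/f = 5 D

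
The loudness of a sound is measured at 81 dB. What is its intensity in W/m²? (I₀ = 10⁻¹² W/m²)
I = I₀·10^(β/10) = 1.26 × 10⁻⁴ W/m²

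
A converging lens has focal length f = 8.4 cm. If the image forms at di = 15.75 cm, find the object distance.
1/do = 1/f − 1/di → do = 18 cm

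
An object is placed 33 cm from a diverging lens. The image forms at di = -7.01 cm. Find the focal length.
1/f = 1/do + 1/di → f = -8.901 cm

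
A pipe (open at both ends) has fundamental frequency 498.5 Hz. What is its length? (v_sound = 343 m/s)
L = v/(2f₁) = 0.344 m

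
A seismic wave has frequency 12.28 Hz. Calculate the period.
T = 1/f = 0.08143 s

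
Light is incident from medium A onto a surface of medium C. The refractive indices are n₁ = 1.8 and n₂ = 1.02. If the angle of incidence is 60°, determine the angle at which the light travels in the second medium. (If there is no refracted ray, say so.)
sin θ₂ = (n₁/n₂)·sin θ₁ = 1.528 > 1, so there is no refracted ray — the light undergoes total internal reflection.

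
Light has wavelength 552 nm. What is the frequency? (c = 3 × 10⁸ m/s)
f = c/λ = 5.435 × 10¹⁴ Hz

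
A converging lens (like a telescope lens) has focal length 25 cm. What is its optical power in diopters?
P = 1/f = 4 D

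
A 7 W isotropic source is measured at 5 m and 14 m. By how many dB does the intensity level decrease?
Δβ = 20·log₁₀(r₂/r₁) = 8.943 dB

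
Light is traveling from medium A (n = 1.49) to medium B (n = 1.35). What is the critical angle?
θc = arcsin(n₂/n₁) = 64.96°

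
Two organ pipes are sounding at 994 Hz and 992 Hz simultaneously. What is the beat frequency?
2 Hz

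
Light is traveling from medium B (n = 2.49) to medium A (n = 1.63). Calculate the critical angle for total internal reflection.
θc = arcsin(n₂/n₁) = 40.89°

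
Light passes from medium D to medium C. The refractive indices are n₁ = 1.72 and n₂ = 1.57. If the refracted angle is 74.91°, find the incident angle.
sin θ₁ = (n₂/n₁)·sin θ₂ → θ₁ = 61.8°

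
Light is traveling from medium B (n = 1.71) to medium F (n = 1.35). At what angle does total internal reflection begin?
θc = arcsin(n₂/n₁) = 52.14°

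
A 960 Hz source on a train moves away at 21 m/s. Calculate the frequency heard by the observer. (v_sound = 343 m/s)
f_obs = f·v/(v + v_s) = 904.6 Hz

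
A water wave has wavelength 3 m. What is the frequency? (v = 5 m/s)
f = v/λ = 1.667 Hz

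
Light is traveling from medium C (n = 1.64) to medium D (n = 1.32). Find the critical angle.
θc = arcsin(n₂/n₁) = 53.6°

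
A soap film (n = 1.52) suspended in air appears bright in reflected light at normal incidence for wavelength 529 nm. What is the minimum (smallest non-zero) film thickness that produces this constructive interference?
2nt = (m − ½)λ with m = 1 → t = (m − ½)λ/(2n) = 87.01 nm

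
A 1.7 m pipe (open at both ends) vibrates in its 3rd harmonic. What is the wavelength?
λₙ = 2L/n = 1.133 m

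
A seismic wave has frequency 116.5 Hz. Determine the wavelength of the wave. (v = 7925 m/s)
λ = v/f = 68.03 m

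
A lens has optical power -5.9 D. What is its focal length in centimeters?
f = 1/P = -16.95 cm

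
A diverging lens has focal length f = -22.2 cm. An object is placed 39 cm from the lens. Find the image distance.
1/di = 1/f − 1/do → di = -14.15 cm (virtual image)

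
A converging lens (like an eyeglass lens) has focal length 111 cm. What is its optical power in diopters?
P = 1/f = 0.9009 D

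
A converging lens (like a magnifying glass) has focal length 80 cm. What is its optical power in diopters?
P = 1/f = 1.25 D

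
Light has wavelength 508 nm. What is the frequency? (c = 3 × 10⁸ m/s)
f = c/λ = 5.906 × 10¹⁴ Hz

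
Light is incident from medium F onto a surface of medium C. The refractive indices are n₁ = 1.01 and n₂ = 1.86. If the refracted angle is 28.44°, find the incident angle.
sin θ₁ = (n₂/n₁)·sin θ₂ → θ₁ = 61.29°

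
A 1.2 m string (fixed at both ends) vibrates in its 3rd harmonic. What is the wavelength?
λₙ = 2L/n = 0.8 m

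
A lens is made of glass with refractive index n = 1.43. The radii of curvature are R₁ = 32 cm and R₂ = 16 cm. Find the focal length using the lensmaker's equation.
1/f = (n − 1)(1/R₁ − 1/R₂) → f = -74.42 cm (diverging lens)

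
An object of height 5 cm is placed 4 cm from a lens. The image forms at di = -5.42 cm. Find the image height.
hi = (-di/do) × ho = 6.775 cm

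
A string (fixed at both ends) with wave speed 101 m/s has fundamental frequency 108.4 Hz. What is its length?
L = v/(2f₁) = 0.4659 m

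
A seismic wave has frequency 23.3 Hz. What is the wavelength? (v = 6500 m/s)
λ = v/f = 279 m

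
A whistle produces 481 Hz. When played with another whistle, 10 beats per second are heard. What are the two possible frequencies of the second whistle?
f₂ = 481 ± 10 Hz → 491 Hz or 471 Hz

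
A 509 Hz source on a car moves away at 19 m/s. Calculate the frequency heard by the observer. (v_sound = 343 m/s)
f_obs = f·v/(v + v_s) = 482.3 Hz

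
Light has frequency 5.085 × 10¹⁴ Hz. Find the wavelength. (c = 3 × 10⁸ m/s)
λ = c/f = 590 nm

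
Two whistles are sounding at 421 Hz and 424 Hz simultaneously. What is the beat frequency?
3 Hz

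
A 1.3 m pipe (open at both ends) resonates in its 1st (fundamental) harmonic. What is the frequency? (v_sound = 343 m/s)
fₙ = nv/(2L) = 131.9 Hz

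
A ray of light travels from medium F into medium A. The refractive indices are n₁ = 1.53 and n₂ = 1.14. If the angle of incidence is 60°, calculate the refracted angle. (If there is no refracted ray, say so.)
sin θ₂ = (n₁/n₂)·sin θ₁ = 1.162 > 1, so there is no refracted ray — the light undergoes total internal reflection.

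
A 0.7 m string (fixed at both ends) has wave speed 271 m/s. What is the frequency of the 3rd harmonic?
fₙ = nv/(2L) = 580.7 Hz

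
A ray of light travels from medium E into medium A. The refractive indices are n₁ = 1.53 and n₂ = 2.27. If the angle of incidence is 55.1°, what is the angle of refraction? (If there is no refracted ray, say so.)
sin θ₂ = (n₁/n₂)·sin θ₁ = 0.5528 → θ₂ = 33.56°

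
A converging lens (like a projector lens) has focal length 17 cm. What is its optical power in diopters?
P = 1/f = 5.882 D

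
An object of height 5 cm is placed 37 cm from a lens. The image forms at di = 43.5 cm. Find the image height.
hi = (-di/do) × ho = -5.878 cm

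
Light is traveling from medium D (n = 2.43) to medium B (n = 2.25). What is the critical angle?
θc = arcsin(n₂/n₁) = 67.81°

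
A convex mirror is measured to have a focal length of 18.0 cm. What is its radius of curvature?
R = 2|f| = 36 cm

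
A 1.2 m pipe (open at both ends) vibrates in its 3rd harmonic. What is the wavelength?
λₙ = 2L/n = 0.8 m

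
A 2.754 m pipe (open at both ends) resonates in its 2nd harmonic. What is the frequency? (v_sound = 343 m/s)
fₙ = nv/(2L) = 124.5 Hz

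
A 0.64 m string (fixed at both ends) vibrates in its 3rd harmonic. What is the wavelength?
λₙ = 2L/n = 0.4267 m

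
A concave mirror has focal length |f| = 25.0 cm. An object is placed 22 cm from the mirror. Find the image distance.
f = +25.0 cm (concave); 1/di = 1/f − 1/do → di = -183.3 cm (virtual image, behind mirror)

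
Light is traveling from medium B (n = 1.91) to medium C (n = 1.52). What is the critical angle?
θc = arcsin(n₂/n₁) = 52.73°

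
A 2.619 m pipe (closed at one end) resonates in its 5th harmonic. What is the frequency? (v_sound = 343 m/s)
fₙ = nv/(4L) = 163.7 Hz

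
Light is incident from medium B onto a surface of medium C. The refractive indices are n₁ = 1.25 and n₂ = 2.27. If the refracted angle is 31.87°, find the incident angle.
sin θ₁ = (n₂/n₁)·sin θ₂ → θ₁ = 73.5°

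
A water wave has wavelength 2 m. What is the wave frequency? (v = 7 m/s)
f = v/λ = 3.5 Hz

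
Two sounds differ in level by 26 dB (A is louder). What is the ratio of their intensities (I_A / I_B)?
I_A/I_B = 10^(Δβ/10) = 398.1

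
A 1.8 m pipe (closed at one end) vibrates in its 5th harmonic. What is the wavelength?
λₙ = 4L/n = 1.44 m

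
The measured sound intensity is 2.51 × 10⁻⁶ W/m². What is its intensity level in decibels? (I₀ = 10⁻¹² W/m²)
β = 10·log₁₀(I/I₀) = 64 dB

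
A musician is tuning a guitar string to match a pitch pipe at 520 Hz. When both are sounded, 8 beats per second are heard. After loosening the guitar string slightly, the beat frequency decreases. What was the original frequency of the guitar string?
528 Hz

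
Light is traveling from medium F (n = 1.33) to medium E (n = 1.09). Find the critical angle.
θc = arcsin(n₂/n₁) = 55.04°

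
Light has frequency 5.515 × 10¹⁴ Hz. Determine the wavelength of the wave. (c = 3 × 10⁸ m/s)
λ = c/f = 544 nm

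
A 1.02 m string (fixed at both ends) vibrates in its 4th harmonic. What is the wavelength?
λₙ = 2L/n = 0.51 m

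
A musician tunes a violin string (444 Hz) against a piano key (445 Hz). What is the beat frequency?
1 Hz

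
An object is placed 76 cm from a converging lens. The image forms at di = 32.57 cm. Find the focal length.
1/f = 1/do + 1/di → f = 22.8 cm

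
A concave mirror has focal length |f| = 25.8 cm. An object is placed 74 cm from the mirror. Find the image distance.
f = +25.8 cm (concave); 1/di = 1/f − 1/do → di = 39.61 cm (real image, in front of mirror)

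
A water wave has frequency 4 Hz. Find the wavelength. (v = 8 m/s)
λ = v/f = 2 m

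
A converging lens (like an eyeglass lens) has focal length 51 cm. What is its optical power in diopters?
P = 1/f = 1.961 D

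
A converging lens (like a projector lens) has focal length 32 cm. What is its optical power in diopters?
P = 1/f = 3.125 D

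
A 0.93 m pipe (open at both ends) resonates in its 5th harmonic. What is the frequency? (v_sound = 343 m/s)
fₙ = nv/(2L) = 922 Hz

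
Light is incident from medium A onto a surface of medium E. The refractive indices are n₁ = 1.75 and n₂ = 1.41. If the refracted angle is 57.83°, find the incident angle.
sin θ₁ = (n₂/n₁)·sin θ₂ → θ₁ = 43°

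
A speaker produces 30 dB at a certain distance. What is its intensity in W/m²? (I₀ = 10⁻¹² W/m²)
I = I₀·10^(β/10) = 1.00 × 10⁻⁹ W/m²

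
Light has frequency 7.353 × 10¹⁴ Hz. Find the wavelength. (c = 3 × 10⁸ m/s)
λ = c/f = 408 nm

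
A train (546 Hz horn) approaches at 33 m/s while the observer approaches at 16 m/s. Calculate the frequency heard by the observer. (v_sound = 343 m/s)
f_obs = f·(v + v_o)/(v − v_s) = 632.3 Hz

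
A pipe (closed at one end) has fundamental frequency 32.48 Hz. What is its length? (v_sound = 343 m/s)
L = v/(4f₁) = 2.64 m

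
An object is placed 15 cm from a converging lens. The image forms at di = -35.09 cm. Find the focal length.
1/f = 1/do + 1/di → f = 26.2 cm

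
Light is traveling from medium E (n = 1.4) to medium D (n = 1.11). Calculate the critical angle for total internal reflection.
θc = arcsin(n₂/n₁) = 52.45°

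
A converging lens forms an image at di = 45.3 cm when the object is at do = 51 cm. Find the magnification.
M = −di/do = -0.8882 (inverted image)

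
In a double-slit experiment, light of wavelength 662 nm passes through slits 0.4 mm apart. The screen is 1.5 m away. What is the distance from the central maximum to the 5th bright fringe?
y = mλL/d = 12.41 mm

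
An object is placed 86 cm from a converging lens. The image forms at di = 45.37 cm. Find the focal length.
1/f = 1/do + 1/di → f = 29.7 cm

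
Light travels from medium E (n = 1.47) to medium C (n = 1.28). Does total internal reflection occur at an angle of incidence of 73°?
θc = arcsin(n₂/n₁) = 60.55°; 73° > θc, so yes — total internal reflection.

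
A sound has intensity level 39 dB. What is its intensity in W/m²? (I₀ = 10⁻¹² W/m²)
I = I₀·10^(β/10) = 7.94 × 10⁻⁹ W/m²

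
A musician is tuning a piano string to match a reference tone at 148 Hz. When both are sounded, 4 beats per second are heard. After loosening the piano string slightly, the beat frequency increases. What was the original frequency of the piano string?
144 Hz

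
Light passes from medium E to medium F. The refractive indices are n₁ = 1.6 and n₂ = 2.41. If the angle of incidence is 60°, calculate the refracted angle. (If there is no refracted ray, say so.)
sin θ₂ = (n₁/n₂)·sin θ₁ = 0.575 → θ₂ = 35.1°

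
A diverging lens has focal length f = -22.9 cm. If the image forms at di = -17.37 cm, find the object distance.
1/do = 1/f − 1/di → do = 71.93 cm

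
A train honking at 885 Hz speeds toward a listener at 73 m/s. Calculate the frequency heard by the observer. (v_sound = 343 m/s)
f_obs = f·v/(v − v_s) = 1124 Hz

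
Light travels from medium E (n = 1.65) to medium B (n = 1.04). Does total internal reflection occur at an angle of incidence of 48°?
θc = arcsin(n₂/n₁) = 39.07°; 48° > θc, so yes — total internal reflection.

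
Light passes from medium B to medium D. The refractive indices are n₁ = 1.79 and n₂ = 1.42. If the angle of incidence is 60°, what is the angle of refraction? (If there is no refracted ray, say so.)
sin θ₂ = (n₁/n₂)·sin θ₁ = 1.092 > 1, so there is no refracted ray — the light undergoes total internal reflection.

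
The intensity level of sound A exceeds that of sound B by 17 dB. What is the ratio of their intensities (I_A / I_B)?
I_A/I_B = 10^(Δβ/10) = 50.12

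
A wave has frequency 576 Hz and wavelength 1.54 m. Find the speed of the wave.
v = fλ = 887 m/s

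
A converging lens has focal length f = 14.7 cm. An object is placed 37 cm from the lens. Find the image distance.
1/di = 1/f − 1/do → di = 24.39 cm (real image)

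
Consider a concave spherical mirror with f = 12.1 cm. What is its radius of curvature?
R = 2|f| = 24.2 cm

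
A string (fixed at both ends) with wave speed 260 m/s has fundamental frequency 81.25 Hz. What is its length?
L = v/(2f₁) = 1.6 m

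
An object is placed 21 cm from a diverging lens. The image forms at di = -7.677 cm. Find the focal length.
1/f = 1/do + 1/di → f = -12.1 cm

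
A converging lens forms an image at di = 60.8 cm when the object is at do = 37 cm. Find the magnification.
M = −di/do = -1.643 (inverted image)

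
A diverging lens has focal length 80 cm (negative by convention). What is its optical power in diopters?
P = 1/f = -1.25 D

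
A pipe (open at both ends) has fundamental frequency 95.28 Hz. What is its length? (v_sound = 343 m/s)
L = v/(2f₁) = 1.8 m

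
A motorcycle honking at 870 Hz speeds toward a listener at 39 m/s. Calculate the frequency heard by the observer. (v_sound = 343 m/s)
f_obs = f·v/(v − v_s) = 981.6 Hz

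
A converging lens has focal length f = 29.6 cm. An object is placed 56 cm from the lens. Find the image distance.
1/di = 1/f − 1/do → di = 62.79 cm (real image)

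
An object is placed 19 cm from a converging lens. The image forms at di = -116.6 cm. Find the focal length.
1/f = 1/do + 1/di → f = 22.7 cm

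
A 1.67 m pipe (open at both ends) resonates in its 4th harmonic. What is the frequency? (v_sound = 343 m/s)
fₙ = nv/(2L) = 410.8 Hz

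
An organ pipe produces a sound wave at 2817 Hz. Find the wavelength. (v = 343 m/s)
λ = v/f = 0.1218 m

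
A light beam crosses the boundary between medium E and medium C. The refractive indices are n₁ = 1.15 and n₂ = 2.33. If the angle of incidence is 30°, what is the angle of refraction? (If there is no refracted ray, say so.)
sin θ₂ = (n₁/n₂)·sin θ₁ = 0.2468 → θ₂ = 14.29°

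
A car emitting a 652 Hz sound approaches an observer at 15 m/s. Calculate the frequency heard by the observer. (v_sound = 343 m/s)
f_obs = f·v/(v − v_s) = 681.8 Hz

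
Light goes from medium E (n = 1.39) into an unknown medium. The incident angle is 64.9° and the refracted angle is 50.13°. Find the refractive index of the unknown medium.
n₂ = n₁·sin θ₁ / sin θ₂ = 1.64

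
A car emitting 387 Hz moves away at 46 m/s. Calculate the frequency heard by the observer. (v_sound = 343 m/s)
f_obs = f·v/(v + v_s) = 341.2 Hz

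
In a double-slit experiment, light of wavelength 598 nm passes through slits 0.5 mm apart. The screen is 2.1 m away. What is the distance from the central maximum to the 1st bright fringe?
y = mλL/d = 2.512 mm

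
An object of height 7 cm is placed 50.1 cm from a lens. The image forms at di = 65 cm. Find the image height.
hi = (-di/do) × ho = -9.082 cm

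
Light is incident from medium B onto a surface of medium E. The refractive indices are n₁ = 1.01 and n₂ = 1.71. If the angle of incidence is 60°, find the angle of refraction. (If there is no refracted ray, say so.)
sin θ₂ = (n₁/n₂)·sin θ₁ = 0.5115 → θ₂ = 30.76°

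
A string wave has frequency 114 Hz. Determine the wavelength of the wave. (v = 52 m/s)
λ = v/f = 0.4561 m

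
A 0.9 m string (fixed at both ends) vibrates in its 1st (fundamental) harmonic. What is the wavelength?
λₙ = 2L/n = 1.8 m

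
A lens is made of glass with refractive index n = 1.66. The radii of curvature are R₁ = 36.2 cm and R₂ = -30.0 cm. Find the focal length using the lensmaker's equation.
1/f = (n − 1)(1/R₁ − 1/R₂) → f = 24.86 cm (converging lens)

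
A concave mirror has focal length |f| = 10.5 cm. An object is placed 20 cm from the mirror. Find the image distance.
f = +10.5 cm (concave); 1/di = 1/f − 1/do → di = 22.11 cm (real image, in front of mirror)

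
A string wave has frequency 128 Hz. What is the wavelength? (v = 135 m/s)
λ = v/f = 1.055 m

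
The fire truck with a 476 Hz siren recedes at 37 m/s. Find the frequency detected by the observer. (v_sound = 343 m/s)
f_obs = f·v/(v + v_s) = 429.7 Hz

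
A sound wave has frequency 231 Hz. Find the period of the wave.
T = 1/f = 0.004329 s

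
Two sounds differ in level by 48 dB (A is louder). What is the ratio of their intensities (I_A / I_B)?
I_A/I_B = 10^(Δβ/10) = 63100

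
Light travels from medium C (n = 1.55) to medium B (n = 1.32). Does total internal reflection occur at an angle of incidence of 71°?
θc = arcsin(n₂/n₁) = 58.39°; 71° > θc, so yes — total internal reflection.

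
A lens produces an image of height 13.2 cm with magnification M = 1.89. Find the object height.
ho = |hi|/|M| = 6.984 cm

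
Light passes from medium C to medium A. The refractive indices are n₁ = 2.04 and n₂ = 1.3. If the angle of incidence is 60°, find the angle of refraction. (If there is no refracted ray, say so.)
sin θ₂ = (n₁/n₂)·sin θ₁ = 1.359 > 1, so there is no refracted ray — the light undergoes total internal reflection.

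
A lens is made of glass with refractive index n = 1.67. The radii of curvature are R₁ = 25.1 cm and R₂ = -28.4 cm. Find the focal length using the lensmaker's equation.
1/f = (n − 1)(1/R₁ − 1/R₂) → f = 19.89 cm (converging lens)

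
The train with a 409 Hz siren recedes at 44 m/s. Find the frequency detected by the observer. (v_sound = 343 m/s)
f_obs = f·v/(v + v_s) = 362.5 Hz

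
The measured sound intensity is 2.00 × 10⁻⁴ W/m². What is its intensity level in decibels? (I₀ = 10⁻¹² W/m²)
β = 10·log₁₀(I/I₀) = 83.01 dB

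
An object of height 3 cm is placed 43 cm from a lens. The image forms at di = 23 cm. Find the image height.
hi = (-di/do) × ho = -1.605 cm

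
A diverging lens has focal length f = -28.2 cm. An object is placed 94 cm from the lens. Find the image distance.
1/di = 1/f − 1/do → di = -21.69 cm (virtual image)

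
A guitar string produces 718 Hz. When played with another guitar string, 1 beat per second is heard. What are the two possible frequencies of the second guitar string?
f₂ = 718 ± 1 Hz → 719 Hz or 717 Hz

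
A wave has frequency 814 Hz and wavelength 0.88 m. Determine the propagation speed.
v = fλ = 716.3 m/s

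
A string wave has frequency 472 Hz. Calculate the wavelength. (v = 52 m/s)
λ = v/f = 0.1102 m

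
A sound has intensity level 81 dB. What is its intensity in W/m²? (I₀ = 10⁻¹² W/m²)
I = I₀·10^(β/10) = 1.26 × 10⁻⁴ W/m²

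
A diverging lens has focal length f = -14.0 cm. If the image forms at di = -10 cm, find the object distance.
1/do = 1/f − 1/di → do = 35 cm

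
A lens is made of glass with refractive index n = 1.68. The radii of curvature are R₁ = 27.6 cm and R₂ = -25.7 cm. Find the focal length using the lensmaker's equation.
1/f = (n − 1)(1/R₁ − 1/R₂) → f = 19.57 cm (converging lens)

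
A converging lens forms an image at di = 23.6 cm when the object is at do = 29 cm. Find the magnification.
M = −di/do = -0.8138 (inverted image)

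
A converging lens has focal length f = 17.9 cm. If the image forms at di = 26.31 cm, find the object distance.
1/do = 1/f − 1/di → do = 56 cm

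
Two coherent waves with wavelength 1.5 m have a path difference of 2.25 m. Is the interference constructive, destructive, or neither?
destructive — path difference = 1.5λ, an odd multiple of λ/2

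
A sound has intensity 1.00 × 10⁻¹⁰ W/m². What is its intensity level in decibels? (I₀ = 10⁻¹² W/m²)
β = 10·log₁₀(I/I₀) = 20 dB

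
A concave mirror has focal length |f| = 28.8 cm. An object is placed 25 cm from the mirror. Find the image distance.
f = +28.8 cm (concave); 1/di = 1/f − 1/do → di = -189.5 cm (virtual image, behind mirror)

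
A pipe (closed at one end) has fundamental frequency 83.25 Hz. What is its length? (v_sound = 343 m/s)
L = v/(4f₁) = 1.03 m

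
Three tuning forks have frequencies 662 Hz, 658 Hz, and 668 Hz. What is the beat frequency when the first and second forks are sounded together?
4 Hz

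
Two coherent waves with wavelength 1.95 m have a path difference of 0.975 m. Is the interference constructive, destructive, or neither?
destructive — path difference = 0.5λ, an odd multiple of λ/2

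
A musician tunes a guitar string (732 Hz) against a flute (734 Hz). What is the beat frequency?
2 Hz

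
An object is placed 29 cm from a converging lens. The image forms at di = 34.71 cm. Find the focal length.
1/f = 1/do + 1/di → f = 15.8 cm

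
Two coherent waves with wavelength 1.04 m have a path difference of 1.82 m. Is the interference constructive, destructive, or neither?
neither (partial) — path difference = 1.75λ, neither a whole number of wavelengths nor an odd multiple of λ/2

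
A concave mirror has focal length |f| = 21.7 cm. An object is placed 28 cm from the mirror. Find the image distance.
f = +21.7 cm (concave); 1/di = 1/f − 1/do → di = 96.44 cm (real image, in front of mirror)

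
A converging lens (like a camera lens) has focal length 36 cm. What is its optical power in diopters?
P = 1/f = 2.778 D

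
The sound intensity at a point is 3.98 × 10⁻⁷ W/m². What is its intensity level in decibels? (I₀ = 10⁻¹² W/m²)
β = 10·log₁₀(I/I₀) = 56 dB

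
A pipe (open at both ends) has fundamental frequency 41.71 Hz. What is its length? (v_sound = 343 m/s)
L = v/(2f₁) = 4.112 m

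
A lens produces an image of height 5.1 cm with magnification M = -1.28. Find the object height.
ho = |hi|/|M| = 3.984 cm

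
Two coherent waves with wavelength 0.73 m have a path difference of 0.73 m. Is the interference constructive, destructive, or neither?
constructive — path difference = 1λ, a whole number of wavelengths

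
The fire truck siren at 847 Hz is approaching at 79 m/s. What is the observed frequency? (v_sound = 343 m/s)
f_obs = f·v/(v − v_s) = 1100 Hz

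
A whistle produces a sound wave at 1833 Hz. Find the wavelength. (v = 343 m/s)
λ = v/f = 0.1871 m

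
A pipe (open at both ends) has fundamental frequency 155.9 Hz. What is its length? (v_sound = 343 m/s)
L = v/(2f₁) = 1.1 m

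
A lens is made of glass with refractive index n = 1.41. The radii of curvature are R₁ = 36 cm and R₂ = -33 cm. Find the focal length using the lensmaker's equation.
1/f = (n − 1)(1/R₁ − 1/R₂) → f = 41.99 cm (converging lens)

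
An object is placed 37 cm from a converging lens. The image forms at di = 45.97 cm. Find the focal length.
1/f = 1/do + 1/di → f = 20.5 cm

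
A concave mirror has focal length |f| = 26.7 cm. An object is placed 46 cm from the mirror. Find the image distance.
f = +26.7 cm (concave); 1/di = 1/f − 1/do → di = 63.64 cm (real image, in front of mirror)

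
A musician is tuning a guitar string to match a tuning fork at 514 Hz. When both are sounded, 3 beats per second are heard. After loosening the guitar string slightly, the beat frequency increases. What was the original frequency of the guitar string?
511 Hz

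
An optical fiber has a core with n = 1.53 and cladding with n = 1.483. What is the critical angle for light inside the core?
θc = arcsin(n_cladding/n_core) = 75.76°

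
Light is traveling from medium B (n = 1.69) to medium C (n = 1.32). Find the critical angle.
θc = arcsin(n₂/n₁) = 51.36°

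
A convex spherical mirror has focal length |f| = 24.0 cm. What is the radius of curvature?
R = 2|f| = 48 cm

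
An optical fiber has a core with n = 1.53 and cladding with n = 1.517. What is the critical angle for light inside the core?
θc = arcsin(n_cladding/n_core) = 82.53°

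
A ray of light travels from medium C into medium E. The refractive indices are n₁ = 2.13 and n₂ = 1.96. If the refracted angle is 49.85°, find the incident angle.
sin θ₁ = (n₂/n₁)·sin θ₂ → θ₁ = 44.7°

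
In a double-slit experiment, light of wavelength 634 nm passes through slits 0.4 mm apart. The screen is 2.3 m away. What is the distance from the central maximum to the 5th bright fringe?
y = mλL/d = 18.23 mm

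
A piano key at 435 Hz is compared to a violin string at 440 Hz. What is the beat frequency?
5 Hz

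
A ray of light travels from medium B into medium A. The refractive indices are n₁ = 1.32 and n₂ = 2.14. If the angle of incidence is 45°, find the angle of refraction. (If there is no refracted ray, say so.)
sin θ₂ = (n₁/n₂)·sin θ₁ = 0.4362 → θ₂ = 25.86°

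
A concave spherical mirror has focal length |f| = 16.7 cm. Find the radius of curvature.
R = 2|f| = 33.4 cm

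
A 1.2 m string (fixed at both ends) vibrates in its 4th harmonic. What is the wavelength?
λₙ = 2L/n = 0.6 m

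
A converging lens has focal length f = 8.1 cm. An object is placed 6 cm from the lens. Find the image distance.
1/di = 1/f − 1/do → di = -23.14 cm (virtual image)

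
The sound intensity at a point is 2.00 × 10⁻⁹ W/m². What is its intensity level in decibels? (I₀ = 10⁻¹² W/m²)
β = 10·log₁₀(I/I₀) = 33.01 dB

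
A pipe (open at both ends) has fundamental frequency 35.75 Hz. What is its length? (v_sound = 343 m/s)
L = v/(2f₁) = 4.797 m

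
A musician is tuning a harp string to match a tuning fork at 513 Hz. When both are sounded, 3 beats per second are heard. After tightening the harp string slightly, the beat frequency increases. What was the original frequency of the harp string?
516 Hz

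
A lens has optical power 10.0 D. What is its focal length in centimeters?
f = 1/P = 10 cm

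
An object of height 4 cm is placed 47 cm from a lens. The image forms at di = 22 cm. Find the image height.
hi = (-di/do) × ho = -1.872 cm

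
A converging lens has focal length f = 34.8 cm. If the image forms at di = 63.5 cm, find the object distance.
1/do = 1/f − 1/di → do = 77 cm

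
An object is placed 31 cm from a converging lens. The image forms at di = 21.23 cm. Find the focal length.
1/f = 1/do + 1/di → f = 12.6 cm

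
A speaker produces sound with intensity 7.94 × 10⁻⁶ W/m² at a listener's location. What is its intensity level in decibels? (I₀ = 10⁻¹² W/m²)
β = 10·log₁₀(I/I₀) = 69 dB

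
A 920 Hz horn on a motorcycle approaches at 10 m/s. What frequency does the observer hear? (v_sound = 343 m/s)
f_obs = f·v/(v − v_s) = 947.6 Hz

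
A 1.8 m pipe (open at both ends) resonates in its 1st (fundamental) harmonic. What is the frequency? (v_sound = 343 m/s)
fₙ = nv/(2L) = 95.28 Hz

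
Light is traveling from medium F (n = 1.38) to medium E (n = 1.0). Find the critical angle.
θc = arcsin(n₂/n₁) = 46.44°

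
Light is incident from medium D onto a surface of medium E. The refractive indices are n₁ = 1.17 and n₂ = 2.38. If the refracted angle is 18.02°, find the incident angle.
sin θ₁ = (n₂/n₁)·sin θ₂ → θ₁ = 39°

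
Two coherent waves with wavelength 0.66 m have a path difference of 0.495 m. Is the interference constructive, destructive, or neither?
neither (partial) — path difference = 0.75λ, neither a whole number of wavelengths nor an odd multiple of λ/2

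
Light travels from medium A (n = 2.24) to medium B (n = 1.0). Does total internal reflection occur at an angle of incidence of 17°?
θc = arcsin(n₂/n₁) = 26.51°; 17° < θc, so no — the ray refracts.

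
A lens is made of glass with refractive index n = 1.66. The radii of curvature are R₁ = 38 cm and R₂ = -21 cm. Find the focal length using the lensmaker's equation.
1/f = (n − 1)(1/R₁ − 1/R₂) → f = 20.49 cm (converging lens)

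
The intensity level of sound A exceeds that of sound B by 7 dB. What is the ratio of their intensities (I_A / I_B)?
I_A/I_B = 10^(Δβ/10) = 5.012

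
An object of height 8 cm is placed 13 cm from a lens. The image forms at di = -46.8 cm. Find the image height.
hi = (-di/do) × ho = 28.8 cm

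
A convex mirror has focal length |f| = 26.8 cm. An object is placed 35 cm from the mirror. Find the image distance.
f = −26.8 cm (convex); 1/di = 1/f − 1/do → di = -15.18 cm (virtual image, behind mirror)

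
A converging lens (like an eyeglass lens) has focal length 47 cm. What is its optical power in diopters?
P = 1/f = 2.128 D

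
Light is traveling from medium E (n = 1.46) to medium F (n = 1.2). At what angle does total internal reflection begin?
θc = arcsin(n₂/n₁) = 55.28°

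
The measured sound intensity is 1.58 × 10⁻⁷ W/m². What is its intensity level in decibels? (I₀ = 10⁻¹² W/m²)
β = 10·log₁₀(I/I₀) = 51.99 dB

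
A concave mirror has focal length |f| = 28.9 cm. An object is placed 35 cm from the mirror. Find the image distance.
f = +28.9 cm (concave); 1/di = 1/f − 1/do → di = 165.8 cm (real image, in front of mirror)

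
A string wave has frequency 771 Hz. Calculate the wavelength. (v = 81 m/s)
λ = v/f = 0.1051 m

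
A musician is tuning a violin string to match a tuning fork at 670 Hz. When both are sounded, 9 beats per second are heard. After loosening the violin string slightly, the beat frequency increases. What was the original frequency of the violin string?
661 Hz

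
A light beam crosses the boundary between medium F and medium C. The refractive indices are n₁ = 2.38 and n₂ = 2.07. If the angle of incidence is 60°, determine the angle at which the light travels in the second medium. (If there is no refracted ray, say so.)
sin θ₂ = (n₁/n₂)·sin θ₁ = 0.9957 → θ₂ = 84.7°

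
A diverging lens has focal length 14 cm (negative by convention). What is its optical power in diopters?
P = 1/f = -7.143 D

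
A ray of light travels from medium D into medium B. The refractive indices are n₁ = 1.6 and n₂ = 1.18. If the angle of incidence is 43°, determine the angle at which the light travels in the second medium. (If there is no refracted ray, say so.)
sin θ₂ = (n₁/n₂)·sin θ₁ = 0.9247 → θ₂ = 67.63°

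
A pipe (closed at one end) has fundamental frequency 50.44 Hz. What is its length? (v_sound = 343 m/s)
L = v/(4f₁) = 1.7 m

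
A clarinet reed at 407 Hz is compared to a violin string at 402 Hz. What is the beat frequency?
5 Hz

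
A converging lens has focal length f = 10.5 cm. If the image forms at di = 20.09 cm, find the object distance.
1/do = 1/f − 1/di → do = 22 cm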